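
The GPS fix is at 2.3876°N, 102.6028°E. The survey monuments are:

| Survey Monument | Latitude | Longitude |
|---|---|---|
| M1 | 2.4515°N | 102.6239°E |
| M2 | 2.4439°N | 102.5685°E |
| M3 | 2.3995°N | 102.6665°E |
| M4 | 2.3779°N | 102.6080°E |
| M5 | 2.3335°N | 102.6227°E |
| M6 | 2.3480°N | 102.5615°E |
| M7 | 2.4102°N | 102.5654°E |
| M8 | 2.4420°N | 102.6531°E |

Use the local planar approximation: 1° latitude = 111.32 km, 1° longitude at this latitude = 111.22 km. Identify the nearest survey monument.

M4

Distances from 2.3876°N, 102.6028°E:
M1: √((0.0639·111.32)² + (0.0211·111.22)²) = √(50.599720 + 5.507198) = 7.4905 km
M2: √((0.0563·111.32)² + (-0.0343·111.22)²) = √(39.279250 + 14.553050) = 7.3370 km
M3: √((0.0119·111.32)² + (0.0637·111.22)²) = √(1.754851 + 50.193172) = 7.2075 km
M4: √((-0.0097·111.32)² + (0.0052·111.22)²) = √(1.165977 + 0.334482) = 1.2249 km
M5: √((-0.0541·111.32)² + (0.0199·111.22)²) = √(36.269446 + 4.898600) = 6.4162 km
M6: √((-0.0396·111.32)² + (-0.0413·111.22)²) = √(19.432862 + 21.099195) = 6.3665 km
M7: √((0.0226·111.32)² + (-0.0374·111.22)²) = √(6.329411 + 17.302505) = 4.8613 km
M8: √((0.0544·111.32)² + (0.0503·111.22)²) = √(36.672811 + 31.296931) = 8.2444 km
Minimum: M4 at 1.2249 km.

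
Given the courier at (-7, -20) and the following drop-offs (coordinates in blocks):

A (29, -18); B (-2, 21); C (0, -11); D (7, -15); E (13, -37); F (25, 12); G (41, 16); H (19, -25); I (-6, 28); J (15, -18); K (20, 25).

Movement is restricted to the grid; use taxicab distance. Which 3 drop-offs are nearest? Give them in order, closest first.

Distances from (-7, -20):
A: 38 blocks
B: 46 blocks
C: 16 blocks
D: 19 blocks
E: 37 blocks
F: 64 blocks
G: 84 blocks
H: 31 blocks
I: 49 blocks
J: 24 blocks
K: 72 blocks
Sorted: C (16 blocks) < D (19 blocks) < J (24 blocks) < H (31 blocks) < E (37 blocks) < …

C, D, J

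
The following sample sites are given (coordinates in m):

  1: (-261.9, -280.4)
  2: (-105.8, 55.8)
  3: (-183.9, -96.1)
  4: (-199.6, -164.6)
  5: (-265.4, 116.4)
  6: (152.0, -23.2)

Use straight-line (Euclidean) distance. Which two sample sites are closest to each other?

Pairwise distances:
1–2: 370.7 m
1–3: 200.1 m
1–4: 131.5 m
1–5: 396.8 m
1–6: 487.3 m
2–3: 170.8 m
2–4: 239.5 m
2–5: 170.7 m
2–6: 269.6 m
3–4: 70.3 m
3–5: 227.6 m
3–6: 343.7 m
4–5: 288.6 m
4–6: 379.0 m
5–6: 440.1 m
Closest pair: 3–4 at 70.3 m.

3 and 4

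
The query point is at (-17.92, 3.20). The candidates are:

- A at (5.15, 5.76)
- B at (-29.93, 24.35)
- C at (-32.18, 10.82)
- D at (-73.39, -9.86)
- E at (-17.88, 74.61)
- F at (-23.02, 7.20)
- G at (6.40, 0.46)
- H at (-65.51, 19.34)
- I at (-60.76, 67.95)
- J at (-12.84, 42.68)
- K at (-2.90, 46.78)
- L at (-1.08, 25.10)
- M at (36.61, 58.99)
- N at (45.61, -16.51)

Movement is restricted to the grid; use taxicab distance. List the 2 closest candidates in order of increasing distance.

Distances from (-17.92, 3.20):
A: 25.63
B: 33.16
C: 21.88
D: 68.53
E: 71.45
F: 9.10
G: 27.06
H: 63.73
I: 107.59
J: 44.56
K: 58.60
L: 38.74
M: 110.32
N: 83.24
Sorted: F (9.10) < C (21.88) < A (25.63) < G (27.06) < …

F, C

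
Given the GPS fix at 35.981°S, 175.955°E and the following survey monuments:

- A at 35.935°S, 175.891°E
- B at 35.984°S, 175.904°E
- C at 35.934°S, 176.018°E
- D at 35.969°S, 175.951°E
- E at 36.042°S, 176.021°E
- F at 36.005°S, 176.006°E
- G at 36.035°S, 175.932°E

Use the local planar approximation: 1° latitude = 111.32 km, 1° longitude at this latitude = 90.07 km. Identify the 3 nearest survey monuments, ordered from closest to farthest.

Distances from 35.981°S, 175.955°E:
A: √((0.046·111.32)² + (-0.064·90.07)²) = √(26.22177 + 33.22923) = 7.710 km
B: √((-0.003·111.32)² + (-0.051·90.07)²) = √(0.11153 + 21.10089) = 4.606 km
C: √((0.047·111.32)² + (0.063·90.07)²) = √(27.37424 + 32.19893) = 7.718 km
D: √((0.012·111.32)² + (-0.004·90.07)²) = √(1.78447 + 0.12980) = 1.384 km
E: √((-0.061·111.32)² + (0.066·90.07)²) = √(46.11116 + 35.33851) = 9.025 km
F: √((-0.024·111.32)² + (0.051·90.07)²) = √(7.13787 + 21.10089) = 5.314 km
G: √((-0.054·111.32)² + (-0.023·90.07)²) = √(36.13549 + 4.29157) = 6.358 km
Sorted: D (1.384 km) < B (4.606 km) < F (5.314 km) < G (6.358 km) < A (7.710 km) < …

D, B, F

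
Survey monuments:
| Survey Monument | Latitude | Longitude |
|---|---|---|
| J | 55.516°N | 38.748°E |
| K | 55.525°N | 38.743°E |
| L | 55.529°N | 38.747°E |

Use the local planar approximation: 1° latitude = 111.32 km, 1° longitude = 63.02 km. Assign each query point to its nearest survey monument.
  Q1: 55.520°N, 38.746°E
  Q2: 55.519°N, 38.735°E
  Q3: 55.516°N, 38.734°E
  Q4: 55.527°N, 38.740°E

Q1 at 55.520°N, 38.746°E:
  J: 0.463 km
  K: 0.588 km
  L: 1.004 km
  → nearest: J (0.463 km)
Q2 at 55.519°N, 38.735°E:
  J: 0.885 km
  K: 0.837 km
  L: 1.346 km
  → nearest: K (0.837 km)
Q3 at 55.516°N, 38.734°E:
  J: 0.882 km
  K: 1.151 km
  L: 1.663 km
  → nearest: J (0.882 km)
Q4 at 55.527°N, 38.740°E:
  J: 1.324 km
  K: 0.292 km
  L: 0.494 km
  → nearest: K (0.292 km)

Q1→J; Q2→K; Q3→J; Q4→K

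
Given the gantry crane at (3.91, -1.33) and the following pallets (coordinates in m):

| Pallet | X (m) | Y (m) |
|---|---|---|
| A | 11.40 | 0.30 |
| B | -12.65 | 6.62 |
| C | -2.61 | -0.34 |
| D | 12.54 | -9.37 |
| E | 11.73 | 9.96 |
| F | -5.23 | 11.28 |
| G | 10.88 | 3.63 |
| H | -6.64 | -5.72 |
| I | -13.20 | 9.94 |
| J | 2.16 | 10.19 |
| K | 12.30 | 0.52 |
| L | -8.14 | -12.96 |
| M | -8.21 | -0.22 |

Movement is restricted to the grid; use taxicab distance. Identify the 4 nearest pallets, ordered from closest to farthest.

Distances from (3.91, -1.33):
A: |7.49| + |1.63| = 7.49 + 1.63 = 9.12 m
B: |-16.56| + |7.95| = 16.56 + 7.95 = 24.51 m
C: |-6.52| + |0.99| = 6.52 + 0.99 = 7.51 m
D: |8.63| + |-8.04| = 8.63 + 8.04 = 16.67 m
E: |7.82| + |11.29| = 7.82 + 11.29 = 19.11 m
F: |-9.14| + |12.61| = 9.14 + 12.61 = 21.75 m
G: |6.97| + |4.96| = 6.97 + 4.96 = 11.93 m
H: |-10.55| + |-4.39| = 10.55 + 4.39 = 14.94 m
I: |-17.11| + |11.27| = 17.11 + 11.27 = 28.38 m
J: |-1.75| + |11.52| = 1.75 + 11.52 = 13.27 m
K: |8.39| + |1.85| = 8.39 + 1.85 = 10.24 m
L: |-12.05| + |-11.63| = 12.05 + 11.63 = 23.68 m
M: |-12.12| + |1.11| = 12.12 + 1.11 = 13.23 m
Sorted: C (7.51 m) < A (9.12 m) < K (10.24 m) < G (11.93 m) < M (13.23 m) < J (13.27 m) < …

C, A, K, G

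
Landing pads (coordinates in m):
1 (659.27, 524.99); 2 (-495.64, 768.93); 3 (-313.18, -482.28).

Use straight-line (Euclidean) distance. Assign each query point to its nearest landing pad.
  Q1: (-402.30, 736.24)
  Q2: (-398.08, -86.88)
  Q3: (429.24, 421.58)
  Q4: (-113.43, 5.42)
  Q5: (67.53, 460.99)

Q1 at (-402.30, 736.24):
  1: 1082.39 m
  2: 98.90 m
  3: 1221.77 m
  → nearest: 2 (98.90 m)
Q2 at (-398.08, -86.88):
  1: 1221.63 m
  2: 861.35 m
  3: 404.41 m
  → nearest: 3 (404.41 m)
Q3 at (429.24, 421.58):
  1: 252.21 m
  2: 987.95 m
  3: 1169.68 m
  → nearest: 1 (252.21 m)
Q4 at (-113.43, 5.42):
  1: 931.14 m
  2: 853.83 m
  3: 527.02 m
  → nearest: 3 (527.02 m)
Q5 at (67.53, 460.99):
  1: 595.19 m
  2: 641.86 m
  3: 1017.20 m
  → nearest: 1 (595.19 m)

Q1→2; Q2→3; Q3→1; Q4→3; Q5→1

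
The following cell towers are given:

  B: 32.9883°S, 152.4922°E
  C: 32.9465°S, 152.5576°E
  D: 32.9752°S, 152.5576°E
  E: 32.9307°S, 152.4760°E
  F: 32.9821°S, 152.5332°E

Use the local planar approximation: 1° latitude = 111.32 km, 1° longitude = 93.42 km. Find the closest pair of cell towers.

Pairwise distances:
D–F: √((-0.0069·111.32)² + (-0.0244·93.42)²) = √(0.589990 + 5.195883) = 2.4054 km
C–D: √((-0.0287·111.32)² + (0.0000·93.42)²) = √(10.207284 + 0.000000) = 3.1949 km
B–F: √((0.0062·111.32)² + (0.0410·93.42)²) = √(0.476354 + 14.670585) = 3.8919 km
C–F: √((-0.0356·111.32)² + (-0.0244·93.42)²) = √(15.705306 + 5.195883) = 4.5718 km
B–D: √((0.0131·111.32)² + (0.0654·93.42)²) = √(2.126616 + 37.328043) = 6.2813 km
B–E: √((0.0576·111.32)² + (-0.0162·93.42)²) = √(41.114154 + 2.290392) = 6.5882 km
B–C: √((0.0418·111.32)² + (0.0654·93.42)²) = √(21.652047 + 37.328043) = 7.6798 km
C–E: √((0.0158·111.32)² + (-0.0816·93.42)²) = √(3.093574 + 58.111227) = 7.8233 km
E–F: √((-0.0514·111.32)² + (0.0572·93.42)²) = √(32.739545 + 28.554317) = 7.8290 km
D–E: √((0.0445·111.32)² + (-0.0816·93.42)²) = √(24.539540 + 58.111227) = 9.0912 km
Closest pair: D–F at 2.4054 km.

D and F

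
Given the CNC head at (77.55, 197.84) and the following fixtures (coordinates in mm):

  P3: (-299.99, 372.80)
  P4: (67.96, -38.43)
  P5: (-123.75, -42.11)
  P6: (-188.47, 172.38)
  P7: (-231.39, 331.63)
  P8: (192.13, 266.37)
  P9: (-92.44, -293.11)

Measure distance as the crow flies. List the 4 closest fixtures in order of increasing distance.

P8, P4, P6, P5

Distances from (77.55, 197.84):
P3: √((-377.54)² + (174.96)²) = √(142536.4516 + 30611.0016) = 416.11 mm
P4: √((-9.59)² + (-236.27)²) = √(91.9681 + 55823.5129) = 236.46 mm
P5: √((-201.30)² + (-239.95)²) = √(40521.6900 + 57576.0025) = 313.21 mm
P6: √((-266.02)² + (-25.46)²) = √(70766.6404 + 648.2116) = 267.24 mm
P7: √((-308.94)² + (133.79)²) = √(95443.9236 + 17899.7641) = 336.67 mm
P8: √((114.58)² + (68.53)²) = √(13128.5764 + 4696.3609) = 133.51 mm
P9: √((-169.99)² + (-490.95)²) = √(28896.6001 + 241031.9025) = 519.55 mm
Sorted: P8 (133.51 mm) < P4 (236.46 mm) < P6 (267.24 mm) < P5 (313.21 mm) < P7 (336.67 mm) < P3 (416.11 mm) < …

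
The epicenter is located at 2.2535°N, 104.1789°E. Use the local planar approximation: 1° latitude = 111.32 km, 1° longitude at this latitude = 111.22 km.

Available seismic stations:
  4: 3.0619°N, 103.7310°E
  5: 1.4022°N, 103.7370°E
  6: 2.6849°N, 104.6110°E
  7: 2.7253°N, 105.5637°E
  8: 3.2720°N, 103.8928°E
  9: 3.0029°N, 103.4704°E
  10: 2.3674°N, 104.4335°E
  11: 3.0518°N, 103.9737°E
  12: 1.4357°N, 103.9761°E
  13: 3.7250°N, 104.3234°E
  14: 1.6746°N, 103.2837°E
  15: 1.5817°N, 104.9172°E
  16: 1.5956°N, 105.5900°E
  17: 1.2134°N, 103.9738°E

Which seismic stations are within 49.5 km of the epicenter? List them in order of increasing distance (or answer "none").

10

Distances from 2.2535°N, 104.1789°E:
4: √((0.8084·111.32)² + (-0.4479·111.22)²) = √(8098.395919 + 2481.577863) = 102.8590 km
5: √((-0.8513·111.32)² + (-0.4419·111.22)²) = √(8980.730461 + 2415.537503) = 106.7533 km
6: √((0.4314·111.32)² + (0.4321·111.22)²) = √(2306.251558 + 2309.586935) = 67.9400 km
7: √((0.4718·111.32)² + (1.3848·111.22)²) = √(2758.431912 + 23721.376753) = 162.7262 km
8: √((1.0185·111.32)² + (-0.2861·111.22)²) = √(12854.892880 + 1012.515073) = 117.7600 km
9: √((0.7494·111.32)² + (-0.7085·111.22)²) = √(6959.431633 + 6209.340712) = 114.7553 km
10: √((0.1139·111.32)² + (0.2546·111.22)²) = √(160.765866 + 801.830515) = 31.0257 km
11: √((0.7983·111.32)² + (-0.2052·111.22)²) = √(7897.300322 + 520.859386) = 91.7505 km
12: √((-0.8178·111.32)² + (-0.2028·111.22)²) = √(8287.825678 + 508.746791) = 93.7900 km
13: √((1.4715·111.32)² + (0.1445·111.22)²) = √(26832.857742 + 258.286362) = 164.5939 km
14: √((-0.5789·111.32)² + (-0.8952·111.22)²) = √(4152.919324 + 9913.018770) = 118.5999 km
15: √((-0.6718·111.32)² + (0.7383·111.22)²) = √(5592.762721 + 6742.663998) = 111.0650 km
16: √((-0.6579·111.32)² + (1.4111·111.22)²) = √(5363.720860 + 24630.961489) = 173.1897 km
17: √((-1.0401·111.32)² + (-0.2051·111.22)²) = √(13405.918909 + 520.351849) = 118.0096 km
Threshold 49.5 km: 10 (31.0257 km) is within range.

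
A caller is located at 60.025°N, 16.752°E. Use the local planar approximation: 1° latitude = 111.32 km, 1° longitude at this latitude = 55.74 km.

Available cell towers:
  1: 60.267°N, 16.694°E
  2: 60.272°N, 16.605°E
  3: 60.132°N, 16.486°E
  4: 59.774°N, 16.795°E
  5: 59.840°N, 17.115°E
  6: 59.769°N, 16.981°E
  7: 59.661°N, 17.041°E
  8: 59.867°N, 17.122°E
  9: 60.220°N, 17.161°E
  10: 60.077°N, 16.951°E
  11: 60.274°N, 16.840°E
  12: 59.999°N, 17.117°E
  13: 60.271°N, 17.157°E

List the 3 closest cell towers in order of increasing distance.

10, 3, 12

Distances from 60.025°N, 16.752°E:
1: 27.133 km
2: 28.691 km
3: 19.019 km
4: 28.044 km
5: 28.871 km
6: 31.226 km
7: 43.605 km
8: 27.105 km
9: 31.479 km
10: 12.512 km
11: 28.149 km
12: 20.550 km
13: 35.490 km
Sorted: 10 (12.512 km) < 3 (19.019 km) < 12 (20.550 km) < 8 (27.105 km) < 1 (27.133 km) < …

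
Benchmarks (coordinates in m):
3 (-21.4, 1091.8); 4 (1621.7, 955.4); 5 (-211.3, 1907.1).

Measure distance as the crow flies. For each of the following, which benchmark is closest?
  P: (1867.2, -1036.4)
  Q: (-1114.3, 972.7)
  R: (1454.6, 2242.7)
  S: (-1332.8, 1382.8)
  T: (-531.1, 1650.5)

P at (1867.2, -1036.4):
  3: √((-1888.6)² + (2128.2)²) = √(3566809.960 + 4529235.240) = 2845.4 m
  4: √((-245.5)² + (1991.8)²) = √(60270.250 + 3967267.240) = 2006.9 m
  5: √((-2078.5)² + (2943.5)²) = √(4320162.250 + 8664192.250) = 3603.4 m
  → nearest: 4 (2006.9 m)
Q at (-1114.3, 972.7):
  3: √((1092.9)² + (119.1)²) = √(1194430.410 + 14184.810) = 1099.4 m
  4: √((2736.0)² + (-17.3)²) = √(7485696.000 + 299.290) = 2736.1 m
  5: √((903.0)² + (934.4)²) = √(815409.000 + 873103.360) = 1299.4 m
  → nearest: 3 (1099.4 m)
R at (1454.6, 2242.7):
  3: √((-1476.0)² + (-1150.9)²) = √(2178576.000 + 1324570.810) = 1871.7 m
  4: √((167.1)² + (-1287.3)²) = √(27922.410 + 1657141.290) = 1298.1 m
  5: √((-1665.9)² + (-335.6)²) = √(2775222.810 + 112627.360) = 1699.4 m
  → nearest: 4 (1298.1 m)
S at (-1332.8, 1382.8):
  3: √((1311.4)² + (-291.0)²) = √(1719769.960 + 84681.000) = 1343.3 m
  4: √((2954.5)² + (-427.4)²) = √(8729070.250 + 182670.760) = 2985.3 m
  5: √((1121.5)² + (524.3)²) = √(1257762.250 + 274890.490) = 1238.0 m
  → nearest: 5 (1238.0 m)
T at (-531.1, 1650.5):
  3: √((509.7)² + (-558.7)²) = √(259794.090 + 312145.690) = 756.3 m
  4: √((2152.8)² + (-695.1)²) = √(4634547.840 + 483164.010) = 2262.2 m
  5: √((319.8)² + (256.6)²) = √(102272.040 + 65843.560) = 410.0 m
  → nearest: 5 (410.0 m)

P→4; Q→3; R→4; S→5; T→5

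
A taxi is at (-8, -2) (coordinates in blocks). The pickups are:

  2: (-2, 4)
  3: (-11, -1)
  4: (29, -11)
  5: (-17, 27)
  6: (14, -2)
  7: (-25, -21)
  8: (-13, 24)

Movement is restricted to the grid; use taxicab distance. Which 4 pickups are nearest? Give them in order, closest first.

Distances from (-8, -2):
2: 12 blocks
3: 4 blocks
4: 46 blocks
5: 38 blocks
6: 22 blocks
7: 36 blocks
8: 31 blocks
Sorted: 3 (4 blocks) < 2 (12 blocks) < 6 (22 blocks) < 8 (31 blocks) < 7 (36 blocks) < 5 (38 blocks) < …

3, 2, 6, 8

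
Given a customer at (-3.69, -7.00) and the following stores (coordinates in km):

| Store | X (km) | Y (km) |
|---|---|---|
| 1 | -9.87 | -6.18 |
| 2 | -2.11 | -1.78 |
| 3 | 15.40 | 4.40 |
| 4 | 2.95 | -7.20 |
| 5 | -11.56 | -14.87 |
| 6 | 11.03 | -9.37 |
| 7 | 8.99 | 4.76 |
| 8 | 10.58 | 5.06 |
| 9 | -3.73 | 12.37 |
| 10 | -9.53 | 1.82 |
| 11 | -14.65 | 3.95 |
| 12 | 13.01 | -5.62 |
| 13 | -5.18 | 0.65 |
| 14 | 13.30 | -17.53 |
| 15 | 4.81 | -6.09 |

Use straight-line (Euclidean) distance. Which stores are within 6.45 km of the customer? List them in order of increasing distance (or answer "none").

2, 1

Distances from (-3.69, -7.00):
1: √((-6.18)² + (0.82)²) = √(38.1924 + 0.6724) = 6.23 km
2: √((1.58)² + (5.22)²) = √(2.4964 + 27.2484) = 5.45 km
3: √((19.09)² + (11.40)²) = √(364.4281 + 129.9600) = 22.23 km
4: √((6.64)² + (-0.20)²) = √(44.0896 + 0.0400) = 6.64 km
5: √((-7.87)² + (-7.87)²) = √(61.9369 + 61.9369) = 11.13 km
6: √((14.72)² + (-2.37)²) = √(216.6784 + 5.6169) = 14.91 km
7: √((12.68)² + (11.76)²) = √(160.7824 + 138.2976) = 17.29 km
8: √((14.27)² + (12.06)²) = √(203.6329 + 145.4436) = 18.68 km
9: √((-0.04)² + (19.37)²) = √(0.0016 + 375.1969) = 19.37 km
10: √((-5.84)² + (8.82)²) = √(34.1056 + 77.7924) = 10.58 km
11: √((-10.96)² + (10.95)²) = √(120.1216 + 119.9025) = 15.49 km
12: √((16.70)² + (1.38)²) = √(278.8900 + 1.9044) = 16.76 km
13: √((-1.49)² + (7.65)²) = √(2.2201 + 58.5225) = 7.79 km
14: √((16.99)² + (-10.53)²) = √(288.6601 + 110.8809) = 19.99 km
15: √((8.50)² + (0.91)²) = √(72.2500 + 0.8281) = 8.55 km
Threshold 6.45 km: 2 (5.45 km), 1 (6.23 km) are within range.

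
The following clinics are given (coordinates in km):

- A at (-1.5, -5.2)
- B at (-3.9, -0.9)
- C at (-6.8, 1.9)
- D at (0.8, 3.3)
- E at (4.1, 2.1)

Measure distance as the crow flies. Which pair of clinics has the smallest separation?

D and E

Pairwise distances:
A–B: 4.9 km
A–C: 8.9 km
A–D: 8.8 km
A–E: 9.2 km
B–C: 4.0 km
B–D: 6.3 km
B–E: 8.5 km
C–D: 7.7 km
C–E: 10.9 km
D–E: 3.5 km
Closest pair: D–E at 3.5 km.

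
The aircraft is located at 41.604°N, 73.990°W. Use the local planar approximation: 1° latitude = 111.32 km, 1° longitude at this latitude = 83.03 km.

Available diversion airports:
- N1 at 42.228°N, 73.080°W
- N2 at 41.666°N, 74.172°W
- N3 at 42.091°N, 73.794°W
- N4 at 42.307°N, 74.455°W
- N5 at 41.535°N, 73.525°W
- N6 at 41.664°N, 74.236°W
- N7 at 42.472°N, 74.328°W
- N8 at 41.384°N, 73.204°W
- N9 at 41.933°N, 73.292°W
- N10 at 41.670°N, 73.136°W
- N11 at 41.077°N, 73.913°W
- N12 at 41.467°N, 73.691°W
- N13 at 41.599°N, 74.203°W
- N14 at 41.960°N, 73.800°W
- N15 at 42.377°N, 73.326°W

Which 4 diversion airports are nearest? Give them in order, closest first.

Distances from 41.604°N, 73.990°W:
N1: √((0.624·111.32)² + (0.910·83.03)²) = √(4825.20284 + 5708.90558) = 102.636 km
N2: √((0.062·111.32)² + (-0.182·83.03)²) = √(47.63540 + 228.35622) = 16.613 km
N3: √((0.487·111.32)² + (0.196·83.03)²) = √(2939.03202 + 264.83917) = 56.603 km
N4: √((0.703·111.32)² + (-0.465·83.03)²) = √(6124.30830 + 1490.65102) = 87.264 km
N5: √((-0.069·111.32)² + (0.465·83.03)²) = √(58.99899 + 1490.65102) = 39.366 km
N6: √((0.060·111.32)² + (-0.246·83.03)²) = √(44.61171 + 417.19615) = 21.490 km
N7: √((0.868·111.32)² + (-0.338·83.03)²) = √(9336.53750 + 787.59595) = 100.619 km
N8: √((-0.220·111.32)² + (0.786·83.03)²) = √(599.77969 + 4259.07382) = 69.705 km
N9: √((0.329·111.32)² + (0.698·83.03)²) = √(1341.33789 + 3358.77507) = 68.557 km
N10: √((0.066·111.32)² + (0.854·83.03)²) = √(53.98017 + 5027.89057) = 71.287 km
N11: √((-0.527·111.32)² + (0.077·83.03)²) = √(3441.65732 + 40.87441) = 59.013 km
N12: √((-0.137·111.32)² + (0.299·83.03)²) = √(232.58812 + 616.32879) = 29.136 km
N13: √((-0.005·111.32)² + (-0.213·83.03)²) = √(0.30980 + 312.77302) = 17.694 km
N14: √((0.356·111.32)² + (0.190·83.03)²) = √(1570.53056 + 248.87271) = 42.654 km
N15: √((0.773·111.32)² + (0.664·83.03)²) = √(7404.66446 + 3039.52860) = 102.197 km
Sorted: N2 (16.613 km) < N13 (17.694 km) < N6 (21.490 km) < N12 (29.136 km) < N5 (39.366 km) < N14 (42.654 km) < …

N2, N13, N6, N12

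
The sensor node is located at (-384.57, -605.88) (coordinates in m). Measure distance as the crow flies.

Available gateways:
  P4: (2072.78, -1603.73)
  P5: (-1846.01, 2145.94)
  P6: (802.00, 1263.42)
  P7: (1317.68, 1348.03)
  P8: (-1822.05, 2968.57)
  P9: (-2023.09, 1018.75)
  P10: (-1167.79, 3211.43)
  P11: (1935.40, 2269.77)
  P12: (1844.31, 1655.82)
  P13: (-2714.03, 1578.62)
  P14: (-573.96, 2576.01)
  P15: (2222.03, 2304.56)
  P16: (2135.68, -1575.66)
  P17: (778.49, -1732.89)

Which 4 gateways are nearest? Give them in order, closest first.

Distances from (-384.57, -605.88):
P4: 2652.22 m
P5: 3115.82 m
P6: 2214.10 m
P7: 2591.41 m
P8: 3852.67 m
P9: 2307.42 m
P10: 3896.83 m
P11: 3694.81 m
P12: 3175.40 m
P13: 3193.50 m
P14: 3187.52 m
P15: 3907.05 m
P16: 2700.40 m
P17: 1619.52 m
Sorted: P17 (1619.52 m) < P6 (2214.10 m) < P9 (2307.42 m) < P7 (2591.41 m) < P4 (2652.22 m) < P16 (2700.40 m) < …

P17, P6, P9, P7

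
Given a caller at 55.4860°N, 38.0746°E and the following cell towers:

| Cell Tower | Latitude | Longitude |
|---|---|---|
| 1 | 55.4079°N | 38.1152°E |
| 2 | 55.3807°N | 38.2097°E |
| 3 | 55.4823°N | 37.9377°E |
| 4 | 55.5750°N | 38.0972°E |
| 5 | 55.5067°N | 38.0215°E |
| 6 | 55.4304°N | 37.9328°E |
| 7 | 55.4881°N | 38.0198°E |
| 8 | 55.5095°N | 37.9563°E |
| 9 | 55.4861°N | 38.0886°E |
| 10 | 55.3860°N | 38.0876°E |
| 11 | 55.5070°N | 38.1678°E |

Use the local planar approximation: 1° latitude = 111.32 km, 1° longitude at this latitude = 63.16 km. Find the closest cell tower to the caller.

9

Distances from 55.4860°N, 38.0746°E:
1: √((-0.0781·111.32)² + (0.0406·63.16)²) = √(75.587236 + 6.575614) = 9.0644 km
2: √((-0.1053·111.32)² + (0.1351·63.16)²) = √(137.405190 + 72.810655) = 14.4988 km
3: √((-0.0037·111.32)² + (-0.1369·63.16)²) = √(0.169648 + 74.763761) = 8.6564 km
4: √((0.0890·111.32)² + (0.0226·63.16)²) = √(98.158160 + 2.037516) = 10.0098 km
5: √((0.0207·111.32)² + (-0.0531·63.16)²) = √(5.309909 + 11.247948) = 4.0691 km
6: √((-0.0556·111.32)² + (-0.1418·63.16)²) = √(38.308573 + 80.211512) = 10.8867 km
7: √((0.0021·111.32)² + (-0.0548·63.16)²) = √(0.054649 + 11.979684) = 3.4691 km
8: √((0.0235·111.32)² + (-0.1183·63.16)²) = √(6.843561 + 55.828214) = 7.9166 km
9: √((0.0001·111.32)² + (0.0140·63.16)²) = √(0.000124 + 0.781880) = 0.8843 km
10: √((-0.1000·111.32)² + (0.0130·63.16)²) = √(123.921424 + 0.674172) = 11.1622 km
11: √((0.0210·111.32)² + (0.0932·63.16)²) = √(5.464935 + 34.651024) = 6.3337 km
Minimum: 9 at 0.8843 km.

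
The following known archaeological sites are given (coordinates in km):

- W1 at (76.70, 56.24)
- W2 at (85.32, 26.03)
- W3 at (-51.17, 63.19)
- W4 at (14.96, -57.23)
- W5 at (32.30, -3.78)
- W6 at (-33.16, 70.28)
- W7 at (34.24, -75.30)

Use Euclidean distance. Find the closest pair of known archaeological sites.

W3 and W6

Pairwise distances:
W3–W6: 19.36 km
W4–W7: 26.42 km
W1–W2: 31.42 km
W4–W5: 56.19 km
W2–W5: 60.83 km
W5–W7: 71.55 km
W1–W5: 74.66 km
W5–W6: 98.84 km
W3–W5: 107.02 km
W2–W4: 109.01 km
W1–W6: 110.75 km
W2–W7: 113.48 km
W2–W6: 126.47 km
W1–W3: 128.06 km
W1–W4: 129.18 km
W4–W6: 136.29 km
W3–W4: 137.38 km
W1–W7: 138.22 km
W2–W3: 141.46 km
W6–W7: 160.43 km
W3–W7: 162.71 km
Closest pair: W3–W6 at 19.36 km.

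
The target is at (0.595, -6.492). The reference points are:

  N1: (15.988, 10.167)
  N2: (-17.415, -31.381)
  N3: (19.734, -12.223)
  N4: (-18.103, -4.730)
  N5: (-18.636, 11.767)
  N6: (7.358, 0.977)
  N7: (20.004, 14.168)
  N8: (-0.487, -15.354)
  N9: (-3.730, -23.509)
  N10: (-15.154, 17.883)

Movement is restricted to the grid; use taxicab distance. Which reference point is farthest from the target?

Distances from (0.595, -6.492):
N1: |15.393| + |16.659| = 15.393 + 16.659 = 32.052
N2: |-18.010| + |-24.889| = 18.010 + 24.889 = 42.899
N3: |19.139| + |-5.731| = 19.139 + 5.731 = 24.870
N4: |-18.698| + |1.762| = 18.698 + 1.762 = 20.460
N5: |-19.231| + |18.259| = 19.231 + 18.259 = 37.490
N6: |6.763| + |7.469| = 6.763 + 7.469 = 14.232
N7: |19.409| + |20.660| = 19.409 + 20.660 = 40.069
N8: |-1.082| + |-8.862| = 1.082 + 8.862 = 9.944
N9: |-4.325| + |-17.017| = 4.325 + 17.017 = 21.342
N10: |-15.749| + |24.375| = 15.749 + 24.375 = 40.124
Maximum: N2 at 42.899.

N2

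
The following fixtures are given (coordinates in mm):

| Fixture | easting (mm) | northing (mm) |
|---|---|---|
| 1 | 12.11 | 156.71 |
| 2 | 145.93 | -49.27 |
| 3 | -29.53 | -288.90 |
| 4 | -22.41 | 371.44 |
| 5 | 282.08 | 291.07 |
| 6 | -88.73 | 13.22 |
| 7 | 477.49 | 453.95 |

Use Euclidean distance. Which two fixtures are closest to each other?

Pairwise distances:
1–2: √((133.82)² + (-205.98)²) = √(17907.7924 + 42427.7604) = 245.63 mm
1–3: √((-41.64)² + (-445.61)²) = √(1733.8896 + 198568.2721) = 447.55 mm
1–4: √((-34.52)² + (214.73)²) = √(1191.6304 + 46108.9729) = 217.49 mm
1–5: √((269.97)² + (134.36)²) = √(72883.8009 + 18052.6096) = 301.56 mm
1–6: √((-100.84)² + (-143.49)²) = √(10168.7056 + 20589.3801) = 175.38 mm
1–7: √((465.38)² + (297.24)²) = √(216578.5444 + 88351.6176) = 552.20 mm
2–3: √((-175.46)² + (-239.63)²) = √(30786.2116 + 57422.5369) = 297.00 mm
2–4: √((-168.34)² + (420.71)²) = √(28338.3556 + 176996.9041) = 453.14 mm
2–5: √((136.15)² + (340.34)²) = √(18536.8225 + 115831.3156) = 366.56 mm
2–6: √((-234.66)² + (62.49)²) = √(55065.3156 + 3905.0001) = 242.84 mm
2–7: √((331.56)² + (503.22)²) = √(109932.0336 + 253230.3684) = 602.63 mm
3–4: √((7.12)² + (660.34)²) = √(50.6944 + 436048.9156) = 660.38 mm
3–5: √((311.61)² + (579.97)²) = √(97100.7921 + 336365.2009) = 658.38 mm
3–6: √((-59.20)² + (302.12)²) = √(3504.6400 + 91276.4944) = 307.87 mm
3–7: √((507.02)² + (742.85)²) = √(257069.2804 + 551826.1225) = 899.39 mm
4–5: √((304.49)² + (-80.37)²) = √(92714.1601 + 6459.3369) = 314.92 mm
4–6: √((-66.32)² + (-358.22)²) = √(4398.3424 + 128321.5684) = 364.31 mm
4–7: √((499.90)² + (82.51)²) = √(249900.0100 + 6807.9001) = 506.66 mm
5–6: √((-370.81)² + (-277.85)²) = √(137500.0561 + 77200.6225) = 463.36 mm
5–7: √((195.41)² + (162.88)²) = √(38185.0681 + 26529.8944) = 254.39 mm
6–7: √((566.22)² + (440.73)²) = √(320605.0884 + 194242.9329) = 717.53 mm
Closest pair: 1–6 at 175.38 mm.

1 and 6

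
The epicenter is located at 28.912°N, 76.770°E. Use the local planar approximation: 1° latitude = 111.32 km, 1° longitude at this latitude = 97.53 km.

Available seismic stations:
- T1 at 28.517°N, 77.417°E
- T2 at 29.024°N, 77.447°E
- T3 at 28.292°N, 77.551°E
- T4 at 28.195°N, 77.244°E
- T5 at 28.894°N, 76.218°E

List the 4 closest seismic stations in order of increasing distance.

T5, T2, T1, T4

Distances from 28.912°N, 76.770°E:
T1: √((-0.395·111.32)² + (0.647·97.53)²) = √(1933.48402 + 3981.85105) = 76.911 km
T2: √((0.112·111.32)² + (0.677·97.53)²) = √(155.44703 + 4359.67169) = 67.195 km
T3: √((-0.620·111.32)² + (0.781·97.53)²) = √(4763.53954 + 5802.01058) = 102.789 km
T4: √((-0.717·111.32)² + (0.474·97.53)²) = √(6370.66409 + 2137.14078) = 92.238 km
T5: √((-0.018·111.32)² + (-0.552·97.53)²) = √(4.01505 + 2898.37519) = 53.874 km
Sorted: T5 (53.874 km) < T2 (67.195 km) < T1 (76.911 km) < T4 (92.238 km) < T3 (102.789 km)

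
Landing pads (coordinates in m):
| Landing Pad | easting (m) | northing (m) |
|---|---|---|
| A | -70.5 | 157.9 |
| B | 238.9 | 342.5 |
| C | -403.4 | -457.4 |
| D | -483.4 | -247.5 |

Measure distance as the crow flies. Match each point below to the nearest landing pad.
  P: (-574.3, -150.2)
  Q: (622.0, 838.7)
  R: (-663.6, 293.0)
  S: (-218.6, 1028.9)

P at (-574.3, -150.2):
  A: 590.5 m
  B: 950.8 m
  C: 351.5 m
  D: 133.2 m
  → nearest: D (133.2 m)
Q at (622.0, 838.7):
  A: 971.1 m
  B: 626.9 m
  C: 1652.7 m
  D: 1549.8 m
  → nearest: B (626.9 m)
R at (-663.6, 293.0):
  A: 608.3 m
  B: 903.9 m
  C: 794.2 m
  D: 569.7 m
  → nearest: D (569.7 m)
S at (-218.6, 1028.9):
  A: 883.5 m
  B: 824.9 m
  C: 1497.7 m
  D: 1303.6 m
  → nearest: B (824.9 m)

P→D; Q→B; R→D; S→B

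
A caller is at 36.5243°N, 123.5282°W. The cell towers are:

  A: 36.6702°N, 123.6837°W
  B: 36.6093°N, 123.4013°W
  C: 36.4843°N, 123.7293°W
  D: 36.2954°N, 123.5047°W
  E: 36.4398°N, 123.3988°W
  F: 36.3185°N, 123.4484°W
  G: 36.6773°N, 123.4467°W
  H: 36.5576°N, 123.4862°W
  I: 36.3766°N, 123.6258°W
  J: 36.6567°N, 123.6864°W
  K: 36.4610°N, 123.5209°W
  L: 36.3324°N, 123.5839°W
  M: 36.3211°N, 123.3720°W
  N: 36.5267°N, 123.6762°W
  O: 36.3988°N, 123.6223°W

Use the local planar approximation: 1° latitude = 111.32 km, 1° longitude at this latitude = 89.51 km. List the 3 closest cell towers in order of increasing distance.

Distances from 36.5243°N, 123.5282°W:
A: √((0.1459·111.32)² + (-0.1555·89.51)²) = √(263.789181 + 193.733133) = 21.3898 km
B: √((0.0850·111.32)² + (0.1269·89.51)²) = √(89.533229 + 129.022769) = 14.7836 km
C: √((-0.0400·111.32)² + (-0.2011·89.51)²) = √(19.827428 + 324.016596) = 18.5430 km
D: √((-0.2289·111.32)² + (0.0235·89.51)²) = √(649.288903 + 4.424649) = 25.5678 km
E: √((-0.0845·111.32)² + (0.1294·89.51)²) = √(88.482995 + 134.156484) = 14.9211 km
F: √((-0.2058·111.32)² + (0.0798·89.51)²) = √(524.852338 + 51.020992) = 23.9974 km
G: √((0.1530·111.32)² + (0.0815·89.51)²) = √(290.087661 + 53.217973) = 18.5285 km
H: √((0.0333·111.32)² + (0.0420·89.51)²) = √(13.741523 + 14.133239) = 5.2797 km
I: √((-0.1477·111.32)² + (-0.0976·89.51)²) = √(270.338180 + 76.320771) = 18.6188 km
J: √((0.1324·111.32)² + (-0.1582·89.51)²) = √(217.231282 + 200.519250) = 20.4389 km
K: √((-0.0633·111.32)² + (0.0073·89.51)²) = √(49.653951 + 0.426962) = 7.0768 km
L: √((-0.1919·111.32)² + (-0.0557·89.51)²) = √(456.348203 + 24.857274) = 21.9364 km
M: √((-0.2032·111.32)² + (0.1562·89.51)²) = √(511.674534 + 195.481280) = 26.5924 km
N: √((0.0024·111.32)² + (-0.1480·89.51)²) = √(0.071379 + 175.495726) = 13.2502 km
O: √((-0.1255·111.32)² + (-0.0941·89.51)²) = √(195.179341 + 70.945093) = 16.3133 km
Sorted: H (5.2797 km) < K (7.0768 km) < N (13.2502 km) < B (14.7836 km) < E (14.9211 km) < …

H, K, N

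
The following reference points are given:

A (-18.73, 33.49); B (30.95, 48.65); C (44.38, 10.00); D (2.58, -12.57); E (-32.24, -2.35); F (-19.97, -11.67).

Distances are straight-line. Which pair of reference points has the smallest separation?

E and F

Pairwise distances:
A–B: √((49.68)² + (15.16)²) = √(2468.1024 + 229.8256) = 51.94
A–C: √((63.11)² + (-23.49)²) = √(3982.8721 + 551.7801) = 67.34
A–D: √((21.31)² + (-46.06)²) = √(454.1161 + 2121.5236) = 50.75
A–E: √((-13.51)² + (-35.84)²) = √(182.5201 + 1284.5056) = 38.30
A–F: √((-1.24)² + (-45.16)²) = √(1.5376 + 2039.4256) = 45.18
B–C: √((13.43)² + (-38.65)²) = √(180.3649 + 1493.8225) = 40.92
B–D: √((-28.37)² + (-61.22)²) = √(804.8569 + 3747.8884) = 67.47
B–E: √((-63.19)² + (-51.00)²) = √(3992.9761 + 2601.0000) = 81.20
B–F: √((-50.92)² + (-60.32)²) = √(2592.8464 + 3638.5024) = 78.94
C–D: √((-41.80)² + (-22.57)²) = √(1747.2400 + 509.4049) = 47.50
C–E: √((-76.62)² + (-12.35)²) = √(5870.6244 + 152.5225) = 77.61
C–F: √((-64.35)² + (-21.67)²) = √(4140.9225 + 469.5889) = 67.90
D–E: √((-34.82)² + (10.22)²) = √(1212.4324 + 104.4484) = 36.29
D–F: √((-22.55)² + (0.90)²) = √(508.5025 + 0.8100) = 22.57
E–F: √((12.27)² + (-9.32)²) = √(150.5529 + 86.8624) = 15.41
Closest pair: E–F at 15.41.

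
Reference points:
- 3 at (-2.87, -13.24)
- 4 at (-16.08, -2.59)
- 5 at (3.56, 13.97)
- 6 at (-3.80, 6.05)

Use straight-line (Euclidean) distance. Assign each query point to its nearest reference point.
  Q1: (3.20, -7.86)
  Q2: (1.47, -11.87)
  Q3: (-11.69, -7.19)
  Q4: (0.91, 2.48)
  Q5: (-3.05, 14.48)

Q1→3; Q2→3; Q3→4; Q4→6; Q5→5

Q1 at (3.20, -7.86):
  3: 8.11
  4: 19.99
  5: 21.83
  6: 15.57
  → nearest: 3 (8.11)
Q2 at (1.47, -11.87):
  3: 4.55
  4: 19.85
  5: 25.92
  6: 18.68
  → nearest: 3 (4.55)
Q3 at (-11.69, -7.19):
  3: 10.70
  4: 6.36
  5: 26.08
  6: 15.41
  → nearest: 4 (6.36)
Q4 at (0.91, 2.48):
  3: 16.17
  4: 17.73
  5: 11.79
  6: 5.91
  → nearest: 6 (5.91)
Q5 at (-3.05, 14.48):
  3: 27.72
  4: 21.47
  5: 6.63
  6: 8.46
  → nearest: 5 (6.63)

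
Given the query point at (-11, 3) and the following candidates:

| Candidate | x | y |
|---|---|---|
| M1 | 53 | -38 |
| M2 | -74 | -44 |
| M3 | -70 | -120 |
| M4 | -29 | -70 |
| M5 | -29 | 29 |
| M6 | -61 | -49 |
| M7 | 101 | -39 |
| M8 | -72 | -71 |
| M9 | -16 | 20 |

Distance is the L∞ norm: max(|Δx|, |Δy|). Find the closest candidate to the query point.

M9

Distances from (-11, 3):
M1: max(|64|, |-41|) = 64
M2: max(|-63|, |-47|) = 63
M3: max(|-59|, |-123|) = 123
M4: max(|-18|, |-73|) = 73
M5: max(|-18|, |26|) = 26
M6: max(|-50|, |-52|) = 52
M7: max(|112|, |-42|) = 112
M8: max(|-61|, |-74|) = 74
M9: max(|-5|, |17|) = 17
Minimum: M9 at 17.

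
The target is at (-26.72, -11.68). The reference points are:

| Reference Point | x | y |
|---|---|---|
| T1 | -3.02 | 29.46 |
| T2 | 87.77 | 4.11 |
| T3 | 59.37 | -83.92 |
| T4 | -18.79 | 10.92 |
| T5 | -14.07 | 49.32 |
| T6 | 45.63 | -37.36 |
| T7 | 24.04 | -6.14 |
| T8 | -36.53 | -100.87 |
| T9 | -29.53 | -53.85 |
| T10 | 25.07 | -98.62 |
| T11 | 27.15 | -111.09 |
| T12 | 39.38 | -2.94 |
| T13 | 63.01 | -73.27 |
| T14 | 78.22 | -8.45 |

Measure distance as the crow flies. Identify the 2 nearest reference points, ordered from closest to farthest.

Distances from (-26.72, -11.68):
T1: 47.48
T2: 115.57
T3: 112.38
T4: 23.95
T5: 62.30
T6: 76.77
T7: 51.06
T8: 89.73
T9: 42.26
T10: 101.20
T11: 113.07
T12: 66.68
T13: 108.83
T14: 104.99
Sorted: T4 (23.95) < T9 (42.26) < T1 (47.48) < T7 (51.06) < …

T4, T9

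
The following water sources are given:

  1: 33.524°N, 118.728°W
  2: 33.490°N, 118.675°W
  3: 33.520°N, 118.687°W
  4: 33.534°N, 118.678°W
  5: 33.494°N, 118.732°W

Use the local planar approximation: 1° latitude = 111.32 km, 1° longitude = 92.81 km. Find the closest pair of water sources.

3 and 4

Pairwise distances:
1–2: 6.207 km
1–3: 3.831 km
1–4: 4.772 km
1–5: 3.360 km
2–3: 3.520 km
2–4: 4.906 km
2–5: 5.309 km
3–4: 1.768 km
3–5: 5.081 km
4–5: 6.704 km
Closest pair: 3–4 at 1.768 km.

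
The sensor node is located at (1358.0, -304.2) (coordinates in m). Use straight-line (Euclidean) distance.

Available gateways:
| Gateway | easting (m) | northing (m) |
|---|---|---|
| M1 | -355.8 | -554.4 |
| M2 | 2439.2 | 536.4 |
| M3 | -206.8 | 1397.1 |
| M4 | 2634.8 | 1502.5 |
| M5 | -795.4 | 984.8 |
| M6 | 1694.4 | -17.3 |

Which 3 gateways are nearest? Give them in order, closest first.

Distances from (1358.0, -304.2):
M1: √((-1713.8)² + (-250.2)²) = √(2937110.440 + 62600.040) = 1732.0 m
M2: √((1081.2)² + (840.6)²) = √(1168993.440 + 706608.360) = 1369.5 m
M3: √((-1564.8)² + (1701.3)²) = √(2448599.040 + 2894421.690) = 2311.5 m
M4: √((1276.8)² + (1806.7)²) = √(1630218.240 + 3264164.890) = 2212.3 m
M5: √((-2153.4)² + (1289.0)²) = √(4637131.560 + 1661521.000) = 2509.7 m
M6: √((336.4)² + (286.9)²) = √(113164.960 + 82311.610) = 442.1 m
Sorted: M6 (442.1 m) < M2 (1369.5 m) < M1 (1732.0 m) < M4 (2212.3 m) < M3 (2311.5 m) < …

M6, M2, M1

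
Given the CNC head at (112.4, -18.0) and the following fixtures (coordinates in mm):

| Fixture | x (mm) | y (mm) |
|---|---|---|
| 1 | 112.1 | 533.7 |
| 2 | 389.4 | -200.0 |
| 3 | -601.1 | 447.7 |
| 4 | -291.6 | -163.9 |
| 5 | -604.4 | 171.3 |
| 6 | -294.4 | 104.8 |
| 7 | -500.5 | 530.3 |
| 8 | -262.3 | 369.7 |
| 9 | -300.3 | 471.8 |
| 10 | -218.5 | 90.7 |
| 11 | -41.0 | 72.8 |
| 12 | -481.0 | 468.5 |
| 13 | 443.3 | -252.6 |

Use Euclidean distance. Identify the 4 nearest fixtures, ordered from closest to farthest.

Distances from (112.4, -18.0):
1: √((-0.3)² + (551.7)²) = √(0.090 + 304372.890) = 551.7 mm
2: √((277.0)² + (-182.0)²) = √(76729.000 + 33124.000) = 331.4 mm
3: √((-713.5)² + (465.7)²) = √(509082.250 + 216876.490) = 852.0 mm
4: √((-404.0)² + (-145.9)²) = √(163216.000 + 21286.810) = 429.5 mm
5: √((-716.8)² + (189.3)²) = √(513802.240 + 35834.490) = 741.4 mm
6: √((-406.8)² + (122.8)²) = √(165486.240 + 15079.840) = 424.9 mm
7: √((-612.9)² + (548.3)²) = √(375646.410 + 300632.890) = 822.4 mm
8: √((-374.7)² + (387.7)²) = √(140400.090 + 150311.290) = 539.2 mm
9: √((-412.7)² + (489.8)²) = √(170321.290 + 239904.040) = 640.5 mm
10: √((-330.9)² + (108.7)²) = √(109494.810 + 11815.690) = 348.3 mm
11: √((-153.4)² + (90.8)²) = √(23531.560 + 8244.640) = 178.3 mm
12: √((-593.4)² + (486.5)²) = √(352123.560 + 236682.250) = 767.3 mm
13: √((330.9)² + (-234.6)²) = √(109494.810 + 55037.160) = 405.6 mm
Sorted: 11 (178.3 mm) < 2 (331.4 mm) < 10 (348.3 mm) < 13 (405.6 mm) < 6 (424.9 mm) < 4 (429.5 mm) < …

11, 2, 10, 13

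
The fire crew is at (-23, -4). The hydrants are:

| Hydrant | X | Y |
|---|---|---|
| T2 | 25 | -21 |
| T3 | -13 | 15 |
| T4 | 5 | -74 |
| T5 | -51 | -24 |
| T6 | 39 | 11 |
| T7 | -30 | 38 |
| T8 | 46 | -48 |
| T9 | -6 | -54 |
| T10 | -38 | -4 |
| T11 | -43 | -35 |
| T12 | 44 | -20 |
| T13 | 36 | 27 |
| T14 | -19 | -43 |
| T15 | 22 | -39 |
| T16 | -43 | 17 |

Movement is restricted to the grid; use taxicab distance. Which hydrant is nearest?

T10

Distances from (-23, -4):
T2: |48| + |-17| = 48 + 17 = 65
T3: |10| + |19| = 10 + 19 = 29
T4: |28| + |-70| = 28 + 70 = 98
T5: |-28| + |-20| = 28 + 20 = 48
T6: |62| + |15| = 62 + 15 = 77
T7: |-7| + |42| = 7 + 42 = 49
T8: |69| + |-44| = 69 + 44 = 113
T9: |17| + |-50| = 17 + 50 = 67
T10: |-15| + |0| = 15 + 0 = 15
T11: |-20| + |-31| = 20 + 31 = 51
T12: |67| + |-16| = 67 + 16 = 83
T13: |59| + |31| = 59 + 31 = 90
T14: |4| + |-39| = 4 + 39 = 43
T15: |45| + |-35| = 45 + 35 = 80
T16: |-20| + |21| = 20 + 21 = 41
Minimum: T10 at 15.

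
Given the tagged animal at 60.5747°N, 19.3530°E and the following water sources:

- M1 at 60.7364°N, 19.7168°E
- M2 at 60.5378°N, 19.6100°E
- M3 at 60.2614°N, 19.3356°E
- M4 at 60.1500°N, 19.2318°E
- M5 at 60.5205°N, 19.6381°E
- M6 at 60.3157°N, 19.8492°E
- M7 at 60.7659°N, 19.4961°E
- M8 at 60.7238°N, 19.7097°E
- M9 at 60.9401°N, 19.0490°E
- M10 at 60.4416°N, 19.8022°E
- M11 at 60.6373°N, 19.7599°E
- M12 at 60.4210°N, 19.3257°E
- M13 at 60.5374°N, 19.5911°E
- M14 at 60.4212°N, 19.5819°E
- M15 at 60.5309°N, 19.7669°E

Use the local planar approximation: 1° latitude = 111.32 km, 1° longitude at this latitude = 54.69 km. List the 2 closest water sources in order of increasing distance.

Distances from 60.5747°N, 19.3530°E:
M1: 26.8305 km
M2: 14.6433 km
M3: 34.8895 km
M4: 47.7400 km
M5: 16.7188 km
M6: 39.5942 km
M7: 22.6776 km
M8: 25.6134 km
M9: 43.9429 km
M10: 28.6890 km
M11: 23.3190 km
M12: 17.1749 km
M13: 13.6677 km
M14: 21.1826 km
M15: 23.1554 km
Sorted: M13 (13.6677 km) < M2 (14.6433 km) < M5 (16.7188 km) < M12 (17.1749 km) < …

M13, M2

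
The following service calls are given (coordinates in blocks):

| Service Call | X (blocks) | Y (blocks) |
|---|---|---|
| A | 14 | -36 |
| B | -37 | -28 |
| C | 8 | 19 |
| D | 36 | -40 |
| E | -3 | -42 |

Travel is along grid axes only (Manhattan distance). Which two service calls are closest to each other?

A and E

Pairwise distances:
A–B: 59 blocks
A–C: 61 blocks
A–D: 26 blocks
A–E: 23 blocks
B–C: 92 blocks
B–D: 85 blocks
B–E: 48 blocks
C–D: 87 blocks
C–E: 72 blocks
D–E: 41 blocks
Closest pair: A–E at 23 blocks.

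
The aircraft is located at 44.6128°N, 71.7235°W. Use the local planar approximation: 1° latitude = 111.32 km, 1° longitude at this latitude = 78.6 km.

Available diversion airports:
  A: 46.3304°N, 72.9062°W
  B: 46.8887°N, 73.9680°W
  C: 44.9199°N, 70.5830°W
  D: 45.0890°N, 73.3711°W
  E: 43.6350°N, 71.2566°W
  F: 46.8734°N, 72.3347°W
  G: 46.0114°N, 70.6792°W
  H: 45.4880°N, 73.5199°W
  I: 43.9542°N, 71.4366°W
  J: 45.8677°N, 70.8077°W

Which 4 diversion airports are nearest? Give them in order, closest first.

I, C, E, D

Distances from 44.6128°N, 71.7235°W:
A: √((1.7176·111.32)² + (-1.1827·78.6)²) = √(36558.675927 + 8641.602502) = 212.6036 km
B: √((2.2759·111.32)² + (-2.2445·78.6)²) = √(64187.837870 + 31123.204873) = 308.7249 km
C: √((0.3071·111.32)² + (1.1405·78.6)²) = √(1168.708031 + 8035.921235) = 95.9408 km
D: √((0.4762·111.32)² + (-1.6476·78.6)²) = √(2810.122016 + 16770.602242) = 139.9311 km
E: √((-0.9778·111.32)² + (0.4669·78.6)²) = √(11848.038621 + 1346.768159) = 114.8687 km
F: √((2.2606·111.32)² + (-0.6112·78.6)²) = √(63327.718474 + 2307.872346) = 256.1944 km
G: √((1.3986·111.32)² + (1.0443·78.6)²) = √(24240.046194 + 6737.451441) = 176.0043 km
H: √((0.8752·111.32)² + (-1.7964·78.6)²) = √(9492.071771 + 19936.604105) = 171.5479 km
I: √((-0.6586·111.32)² + (0.2869·78.6)²) = √(5375.140839 + 508.517834) = 76.7050 km
J: √((1.2549·111.32)² + (0.9158·78.6)²) = √(19514.823780 + 5181.391048) = 157.1503 km
Sorted: I (76.7050 km) < C (95.9408 km) < E (114.8687 km) < D (139.9311 km) < J (157.1503 km) < H (171.5479 km) < …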